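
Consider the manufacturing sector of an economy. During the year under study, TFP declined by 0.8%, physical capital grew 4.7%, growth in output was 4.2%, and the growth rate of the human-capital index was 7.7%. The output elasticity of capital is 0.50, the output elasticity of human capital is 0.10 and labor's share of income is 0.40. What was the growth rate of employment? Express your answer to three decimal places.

Labor's share = 1 − 0.5 − 0.1 = 0.4.
gY = gA + 0.5×4.7 + 0.1×7.7 + 0.4×g.
0.4×g = 4.2 + 0.8 − 3.12 = 1.88.
g = 1.88 / 0.4 = 4.7%.

Employment growth was 4.700%.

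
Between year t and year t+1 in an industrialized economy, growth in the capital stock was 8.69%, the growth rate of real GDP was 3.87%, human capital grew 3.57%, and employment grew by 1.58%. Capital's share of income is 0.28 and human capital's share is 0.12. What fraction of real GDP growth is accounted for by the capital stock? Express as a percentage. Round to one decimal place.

The capital stock contributed 0.28 × 8.69 = 2.4332 pp.
Share of growth = 2.4332 / 3.87 × 100 = 62.873%.

62.9%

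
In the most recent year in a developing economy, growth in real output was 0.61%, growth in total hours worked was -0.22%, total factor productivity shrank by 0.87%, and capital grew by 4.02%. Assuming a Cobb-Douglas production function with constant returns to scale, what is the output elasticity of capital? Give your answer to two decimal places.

α = 0.40

gY = gA + α·gK + (1−α)·gL, so gY − gA − gL = α(gK − gL).
0.61 + 0.87 + 0.22 = α × (4.02 − (-0.22)).
1.7 = 4.24 α, so α = 0.4009.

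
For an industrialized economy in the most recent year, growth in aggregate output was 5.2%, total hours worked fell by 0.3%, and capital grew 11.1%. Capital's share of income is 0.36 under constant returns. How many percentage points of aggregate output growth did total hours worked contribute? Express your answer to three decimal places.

-0.192 pp

Labor's share = 1 − 0.36 = 0.64.
Contribution = share × growth = 0.64 × (-0.3) = -0.192 pp.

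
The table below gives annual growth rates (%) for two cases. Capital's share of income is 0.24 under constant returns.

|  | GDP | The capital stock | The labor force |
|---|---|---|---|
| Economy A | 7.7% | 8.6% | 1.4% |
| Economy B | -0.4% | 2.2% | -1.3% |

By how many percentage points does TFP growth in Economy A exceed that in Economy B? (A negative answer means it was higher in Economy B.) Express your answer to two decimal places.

Labor's share = 1 − 0.24 = 0.76.
Economy A: TFP = 7.7 − 2.064 − 1.064 = 4.572%.
Economy B: TFP = -0.4 − 0.528 + 0.988 = 0.06%.
Difference = 4.572 − (0.06) = 4.512 pp.

4.51 percentage points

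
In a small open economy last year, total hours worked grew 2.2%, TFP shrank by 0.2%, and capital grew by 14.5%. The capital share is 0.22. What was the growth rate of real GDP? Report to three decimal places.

Labor's share = 1 − 0.22 = 0.78.
Capital: 0.22 × 14.5 = 3.19 pp.
Total hours worked: 0.78 × 2.2 = 1.716 pp.
Output growth = -0.2 + 4.906 = 4.706%.

4.706%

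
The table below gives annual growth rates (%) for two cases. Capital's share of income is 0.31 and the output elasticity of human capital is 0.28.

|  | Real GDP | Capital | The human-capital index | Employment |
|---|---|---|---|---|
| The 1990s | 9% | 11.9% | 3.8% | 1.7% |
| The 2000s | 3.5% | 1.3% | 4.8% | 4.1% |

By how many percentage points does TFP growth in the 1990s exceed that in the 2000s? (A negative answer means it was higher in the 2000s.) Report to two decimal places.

Labor's share = 1 − 0.31 − 0.28 = 0.41.
The 1990s: TFP = 9 − 3.689 − 1.064 − 0.697 = 3.55%.
The 2000s: TFP = 3.5 − 0.403 − 1.344 − 1.681 = 0.072%.
Difference = 3.55 − (0.072) = 3.478 pp.

3.48 percentage points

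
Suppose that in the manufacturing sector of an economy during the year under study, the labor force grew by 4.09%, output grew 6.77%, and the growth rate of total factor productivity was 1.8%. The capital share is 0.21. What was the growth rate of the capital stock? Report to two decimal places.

Labor's share = 1 − 0.21 = 0.79.
gY = gA + 0.79×4.09 + 0.21×g.
0.21×g = 6.77 − 1.8 − 3.2311 = 1.7389.
g = 1.7389 / 0.21 = 8.2805%.

8.28%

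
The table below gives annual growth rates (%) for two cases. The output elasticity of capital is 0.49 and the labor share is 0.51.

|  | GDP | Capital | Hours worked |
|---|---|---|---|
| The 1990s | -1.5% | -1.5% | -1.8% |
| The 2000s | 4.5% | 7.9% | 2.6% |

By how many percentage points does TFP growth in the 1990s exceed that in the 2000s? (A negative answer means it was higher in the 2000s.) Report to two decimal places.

0.85 percentage points

Labor's share = 1 − 0.49 = 0.51.
The 1990s: TFP = -1.5 + 0.735 + 0.918 = 0.153%.
The 2000s: TFP = 4.5 − 3.871 − 1.326 = -0.697%.
Difference = 0.153 − (-0.697) = 0.85 pp.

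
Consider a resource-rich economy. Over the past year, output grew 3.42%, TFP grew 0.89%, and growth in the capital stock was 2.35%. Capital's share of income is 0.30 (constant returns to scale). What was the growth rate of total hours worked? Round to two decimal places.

Total hours worked grew 2.61%.

Labor's share = 1 − 0.3 = 0.7.
gY = gA + 0.3×2.35 + 0.7×g.
0.7×g = 3.42 − 0.89 − 0.705 = 1.825.
g = 1.825 / 0.7 = 2.6071%.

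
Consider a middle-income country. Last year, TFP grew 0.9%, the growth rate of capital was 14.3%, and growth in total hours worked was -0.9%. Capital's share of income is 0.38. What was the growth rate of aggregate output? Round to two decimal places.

Aggregate output grew 5.78%.

Labor's share = 1 − 0.38 = 0.62.
Capital: 0.38 × 14.3 = 5.434 pp.
Total hours worked: 0.62 × (-0.9) = -0.558 pp.
Output growth = 0.9 + 4.876 = 5.776%.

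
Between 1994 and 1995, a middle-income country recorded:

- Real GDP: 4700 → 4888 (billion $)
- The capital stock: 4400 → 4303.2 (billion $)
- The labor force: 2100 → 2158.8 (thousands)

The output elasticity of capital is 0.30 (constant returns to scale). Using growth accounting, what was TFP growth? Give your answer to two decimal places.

Real GDP growth = (4888 − 4700) / 4700 = 4%.
The capital stock growth = (4303.2 − 4400) / 4400 = -2.2%.
The labor force growth = (2158.8 − 2100) / 2100 = 2.8%.
Labor's share = 1 − 0.3 = 0.7.
The capital stock: 0.3 × (-2.2) = -0.66 pp.
The labor force: 0.7 × 2.8 = 1.96 pp.
TFP growth = 4 − 1.3 = 2.7%.

TFP growth was 2.70%.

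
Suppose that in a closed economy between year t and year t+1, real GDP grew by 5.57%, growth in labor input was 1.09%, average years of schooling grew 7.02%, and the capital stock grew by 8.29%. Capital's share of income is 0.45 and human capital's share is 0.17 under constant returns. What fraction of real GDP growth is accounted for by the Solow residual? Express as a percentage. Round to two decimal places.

4.16%

Labor's share = 1 − 0.45 − 0.17 = 0.38.
The capital stock: 0.45 × 8.29 = 3.7305 pp.
Average years of schooling: 0.17 × 7.02 = 1.1934 pp.
Labor input: 0.38 × 1.09 = 0.4142 pp.
TFP growth = 5.57 − 5.3381 = 0.2319%.
TFP share of growth = 0.2319 / 5.57 × 100 = 4.1634%.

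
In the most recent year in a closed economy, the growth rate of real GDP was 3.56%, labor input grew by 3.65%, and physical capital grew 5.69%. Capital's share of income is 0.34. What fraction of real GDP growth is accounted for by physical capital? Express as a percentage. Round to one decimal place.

Physical capital accounted for 54.3% of growth.

Physical capital contributed 0.34 × 5.69 = 1.9346 pp.
Share of growth = 1.9346 / 3.56 × 100 = 54.343%.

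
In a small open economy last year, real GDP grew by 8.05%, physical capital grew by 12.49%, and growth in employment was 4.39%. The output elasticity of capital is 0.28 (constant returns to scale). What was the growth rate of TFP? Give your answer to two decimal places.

Labor's share = 1 − 0.28 = 0.72.
Physical capital: 0.28 × 12.49 = 3.4972 pp.
Employment: 0.72 × 4.39 = 3.1608 pp.
TFP growth = 8.05 − 6.658 = 1.392%.

TFP growth was 1.39%.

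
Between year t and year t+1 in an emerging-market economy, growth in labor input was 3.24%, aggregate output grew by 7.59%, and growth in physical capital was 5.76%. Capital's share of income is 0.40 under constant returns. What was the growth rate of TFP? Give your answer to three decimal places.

Labor's share = 1 − 0.4 = 0.6.
Physical capital: 0.4 × 5.76 = 2.304 pp.
Labor input: 0.6 × 3.24 = 1.944 pp.
TFP growth = 7.59 − 4.248 = 3.342%.

3.342%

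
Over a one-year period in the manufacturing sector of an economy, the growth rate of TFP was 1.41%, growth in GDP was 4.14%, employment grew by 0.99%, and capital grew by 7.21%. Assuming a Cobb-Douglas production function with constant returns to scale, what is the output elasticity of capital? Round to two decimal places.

0.28

gY = gA + α·gK + (1−α)·gL, so gY − gA − gL = α(gK − gL).
4.14 − 1.41 − 0.99 = α × (7.21 − 0.99).
1.74 = 6.22 α, so α = 0.2797.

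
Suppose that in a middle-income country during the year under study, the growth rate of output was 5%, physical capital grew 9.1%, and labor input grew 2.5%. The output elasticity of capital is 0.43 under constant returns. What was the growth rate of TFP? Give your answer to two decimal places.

-0.34%

Labor's share = 1 − 0.43 = 0.57.
Physical capital: 0.43 × 9.1 = 3.913 pp.
Labor input: 0.57 × 2.5 = 1.425 pp.
TFP growth = 5 − 5.338 = -0.338%.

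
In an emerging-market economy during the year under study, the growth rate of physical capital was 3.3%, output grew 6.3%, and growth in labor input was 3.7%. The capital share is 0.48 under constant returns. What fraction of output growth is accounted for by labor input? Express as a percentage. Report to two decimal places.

Labor's share = 1 − 0.48 = 0.52.
Labor input contributed 0.52 × 3.7 = 1.924 pp.
Share of growth = 1.924 / 6.3 × 100 = 30.5397%.

Labor input accounted for 30.54% of growth.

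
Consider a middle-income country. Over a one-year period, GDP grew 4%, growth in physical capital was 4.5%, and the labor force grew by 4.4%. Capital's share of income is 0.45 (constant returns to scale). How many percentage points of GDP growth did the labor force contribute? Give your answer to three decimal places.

2.420 pp

Labor's share = 1 − 0.45 = 0.55.
Contribution = share × growth = 0.55 × 4.4 = 2.42 pp.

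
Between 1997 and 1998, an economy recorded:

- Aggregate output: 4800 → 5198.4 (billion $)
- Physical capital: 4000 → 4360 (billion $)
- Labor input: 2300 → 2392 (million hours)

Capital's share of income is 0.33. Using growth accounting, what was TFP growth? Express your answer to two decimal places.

Aggregate output growth = (5198.4 − 4800) / 4800 = 8.3%.
Physical capital growth = (4360 − 4000) / 4000 = 9%.
Labor input growth = (2392 − 2300) / 2300 = 4%.
Labor's share = 1 − 0.33 = 0.67.
Physical capital: 0.33 × 9 = 2.97 pp.
Labor input: 0.67 × 4 = 2.68 pp.
TFP growth = 8.3 − 5.65 = 2.65%.

2.65%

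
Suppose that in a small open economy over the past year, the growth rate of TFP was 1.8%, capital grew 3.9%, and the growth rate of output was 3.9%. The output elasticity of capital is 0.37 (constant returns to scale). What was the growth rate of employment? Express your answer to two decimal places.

Labor's share = 1 − 0.37 = 0.63.
gY = gA + 0.37×3.9 + 0.63×g.
0.63×g = 3.9 − 1.8 − 1.443 = 0.657.
g = 0.657 / 0.63 = 1.0429%.

Employment grew 1.04%.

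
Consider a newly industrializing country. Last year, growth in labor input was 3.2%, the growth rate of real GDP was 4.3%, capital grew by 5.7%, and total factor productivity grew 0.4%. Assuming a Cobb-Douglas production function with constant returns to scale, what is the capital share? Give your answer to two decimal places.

gY = gA + α·gK + (1−α)·gL, so gY − gA − gL = α(gK − gL).
4.3 − 0.4 − 3.2 = α × (5.7 − 3.2).
0.7 = 2.5 α, so α = 0.28.

α = 0.28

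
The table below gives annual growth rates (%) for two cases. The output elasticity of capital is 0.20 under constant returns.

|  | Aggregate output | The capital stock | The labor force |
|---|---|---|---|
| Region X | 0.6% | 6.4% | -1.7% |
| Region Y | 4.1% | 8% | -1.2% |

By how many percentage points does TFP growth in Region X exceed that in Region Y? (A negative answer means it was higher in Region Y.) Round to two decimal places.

Labor's share = 1 − 0.2 = 0.8.
Region X: TFP = 0.6 − 1.28 + 1.36 = 0.68%.
Region Y: TFP = 4.1 − 1.6 + 0.96 = 3.46%.
Difference = 0.68 − (3.46) = -2.78 pp.

-2.78 percentage points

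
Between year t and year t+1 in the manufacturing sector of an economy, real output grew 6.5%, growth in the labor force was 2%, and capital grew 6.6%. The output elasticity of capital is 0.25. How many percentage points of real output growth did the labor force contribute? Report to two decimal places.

1.50

Labor's share = 1 − 0.25 = 0.75.
Contribution = share × growth = 0.75 × 2 = 1.5 pp.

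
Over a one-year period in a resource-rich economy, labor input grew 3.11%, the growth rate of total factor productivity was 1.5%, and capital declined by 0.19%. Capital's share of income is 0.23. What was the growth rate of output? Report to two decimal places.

Labor's share = 1 − 0.23 = 0.77.
Capital: 0.23 × (-0.19) = -0.0437 pp.
Labor input: 0.77 × 3.11 = 2.3947 pp.
Output growth = 1.5 + 2.351 = 3.851%.

Output grew 3.85%.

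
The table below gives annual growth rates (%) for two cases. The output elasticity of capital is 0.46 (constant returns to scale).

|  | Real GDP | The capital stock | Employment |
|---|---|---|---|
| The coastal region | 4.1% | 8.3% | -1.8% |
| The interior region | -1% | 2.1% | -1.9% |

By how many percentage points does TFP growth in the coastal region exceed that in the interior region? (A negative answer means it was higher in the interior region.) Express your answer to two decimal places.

Labor's share = 1 − 0.46 = 0.54.
The coastal region: TFP = 4.1 − 3.818 + 0.972 = 1.254%.
The interior region: TFP = -1 − 0.966 + 1.026 = -0.94%.
Difference = 1.254 − (-0.94) = 2.194 pp.

2.19 percentage points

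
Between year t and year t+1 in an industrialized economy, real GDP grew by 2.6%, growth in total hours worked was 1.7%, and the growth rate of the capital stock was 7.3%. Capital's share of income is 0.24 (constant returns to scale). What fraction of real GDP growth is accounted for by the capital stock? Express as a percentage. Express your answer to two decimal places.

The capital stock contributed 0.24 × 7.3 = 1.752 pp.
Share of growth = 1.752 / 2.6 × 100 = 67.3846%.

The capital stock accounted for 67.38% of growth.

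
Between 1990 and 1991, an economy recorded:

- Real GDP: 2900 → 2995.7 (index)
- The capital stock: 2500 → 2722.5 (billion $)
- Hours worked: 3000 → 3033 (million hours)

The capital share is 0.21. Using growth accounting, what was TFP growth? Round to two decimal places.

0.56%

Real GDP growth = (2995.7 − 2900) / 2900 = 3.3%.
The capital stock growth = (2722.5 − 2500) / 2500 = 8.9%.
Hours worked growth = (3033 − 3000) / 3000 = 1.1%.
Labor's share = 1 − 0.21 = 0.79.
The capital stock: 0.21 × 8.9 = 1.869 pp.
Hours worked: 0.79 × 1.1 = 0.869 pp.
TFP growth = 3.3 − 2.738 = 0.562%.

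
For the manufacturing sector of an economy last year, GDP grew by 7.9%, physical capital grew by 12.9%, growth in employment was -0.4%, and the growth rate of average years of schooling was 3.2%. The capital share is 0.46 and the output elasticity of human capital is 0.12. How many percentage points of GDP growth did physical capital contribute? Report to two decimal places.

5.93 percentage points

Contribution = share × growth = 0.46 × 12.9 = 5.934 pp.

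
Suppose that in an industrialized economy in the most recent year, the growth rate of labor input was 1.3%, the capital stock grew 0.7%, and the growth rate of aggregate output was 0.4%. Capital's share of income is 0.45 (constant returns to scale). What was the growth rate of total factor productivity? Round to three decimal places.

-0.630%

Labor's share = 1 − 0.45 = 0.55.
The capital stock: 0.45 × 0.7 = 0.315 pp.
Labor input: 0.55 × 1.3 = 0.715 pp.
TFP growth = 0.4 − 1.03 = -0.63%.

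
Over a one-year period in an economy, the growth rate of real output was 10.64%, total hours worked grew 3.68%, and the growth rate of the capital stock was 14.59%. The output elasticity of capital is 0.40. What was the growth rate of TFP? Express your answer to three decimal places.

TFP growth was 2.596%.

Labor's share = 1 − 0.4 = 0.6.
The capital stock: 0.4 × 14.59 = 5.836 pp.
Total hours worked: 0.6 × 3.68 = 2.208 pp.
TFP growth = 10.64 − 8.044 = 2.596%.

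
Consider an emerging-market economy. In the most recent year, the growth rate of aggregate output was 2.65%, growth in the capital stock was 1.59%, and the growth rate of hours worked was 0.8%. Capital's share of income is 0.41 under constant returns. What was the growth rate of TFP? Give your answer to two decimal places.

1.53%

Labor's share = 1 − 0.41 = 0.59.
The capital stock: 0.41 × 1.59 = 0.6519 pp.
Hours worked: 0.59 × 0.8 = 0.472 pp.
TFP growth = 2.65 − 1.1239 = 1.5261%.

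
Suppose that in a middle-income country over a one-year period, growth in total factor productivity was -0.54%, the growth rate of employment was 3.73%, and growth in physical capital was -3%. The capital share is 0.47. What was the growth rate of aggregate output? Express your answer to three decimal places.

0.027%

Labor's share = 1 − 0.47 = 0.53.
Physical capital: 0.47 × (-3) = -1.41 pp.
Employment: 0.53 × 3.73 = 1.9769 pp.
Output growth = -0.54 + 0.5669 = 0.0269%.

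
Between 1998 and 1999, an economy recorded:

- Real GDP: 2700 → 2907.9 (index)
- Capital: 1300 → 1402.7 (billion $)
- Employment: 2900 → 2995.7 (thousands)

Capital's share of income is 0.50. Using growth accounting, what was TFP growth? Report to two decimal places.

Real GDP growth = (2907.9 − 2700) / 2700 = 7.7%.
Capital growth = (1402.7 − 1300) / 1300 = 7.9%.
Employment growth = (2995.7 − 2900) / 2900 = 3.3%.
Labor's share = 1 − 0.5 = 0.5.
Capital: 0.5 × 7.9 = 3.95 pp.
Employment: 0.5 × 3.3 = 1.65 pp.
TFP growth = 7.7 − 5.6 = 2.1%.

2.10%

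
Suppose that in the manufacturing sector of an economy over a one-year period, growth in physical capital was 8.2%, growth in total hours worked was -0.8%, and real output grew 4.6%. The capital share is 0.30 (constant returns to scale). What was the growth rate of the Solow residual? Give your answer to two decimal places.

Labor's share = 1 − 0.3 = 0.7.
Physical capital: 0.3 × 8.2 = 2.46 pp.
Total hours worked: 0.7 × (-0.8) = -0.56 pp.
TFP growth = 4.6 − 1.9 = 2.7%.

The Solow residual grew 2.70%.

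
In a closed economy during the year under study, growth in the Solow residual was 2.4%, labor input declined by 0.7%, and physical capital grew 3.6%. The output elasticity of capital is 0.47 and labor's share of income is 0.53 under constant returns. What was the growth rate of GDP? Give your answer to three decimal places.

Labor's share = 1 − 0.47 = 0.53.
Physical capital: 0.47 × 3.6 = 1.692 pp.
Labor input: 0.53 × (-0.7) = -0.371 pp.
Output growth = 2.4 + 1.321 = 3.721%.

GDP grew 3.721%.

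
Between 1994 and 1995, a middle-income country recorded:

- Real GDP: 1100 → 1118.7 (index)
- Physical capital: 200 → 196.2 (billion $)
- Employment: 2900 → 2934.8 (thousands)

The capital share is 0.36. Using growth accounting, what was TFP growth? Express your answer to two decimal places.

1.62%

Real GDP growth = (1118.7 − 1100) / 1100 = 1.7%.
Physical capital growth = (196.2 − 200) / 200 = -1.9%.
Employment growth = (2934.8 − 2900) / 2900 = 1.2%.
Labor's share = 1 − 0.36 = 0.64.
Physical capital: 0.36 × (-1.9) = -0.684 pp.
Employment: 0.64 × 1.2 = 0.768 pp.
TFP growth = 1.7 − 0.084 = 1.616%.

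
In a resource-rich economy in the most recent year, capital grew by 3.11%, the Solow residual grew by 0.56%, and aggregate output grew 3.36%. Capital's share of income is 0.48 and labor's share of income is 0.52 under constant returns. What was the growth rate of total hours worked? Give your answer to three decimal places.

Total hours worked growth was 2.514%.

Labor's share = 1 − 0.48 = 0.52.
gY = gA + 0.48×3.11 + 0.52×g.
0.52×g = 3.36 − 0.56 − 1.4928 = 1.3072.
g = 1.3072 / 0.52 = 2.51385%.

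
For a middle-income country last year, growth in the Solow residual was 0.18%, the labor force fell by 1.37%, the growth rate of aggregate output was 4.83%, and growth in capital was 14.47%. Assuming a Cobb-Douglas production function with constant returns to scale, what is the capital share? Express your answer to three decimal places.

gY = gA + α·gK + (1−α)·gL, so gY − gA − gL = α(gK − gL).
4.83 − 0.18 + 1.37 = α × (14.47 − (-1.37)).
6.02 = 15.84 α, so α = 0.38005.

0.380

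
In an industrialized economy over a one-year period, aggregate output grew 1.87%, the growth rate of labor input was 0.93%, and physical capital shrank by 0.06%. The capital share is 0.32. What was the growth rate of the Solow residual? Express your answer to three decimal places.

Labor's share = 1 − 0.32 = 0.68.
Physical capital: 0.32 × (-0.06) = -0.0192 pp.
Labor input: 0.68 × 0.93 = 0.6324 pp.
TFP growth = 1.87 − 0.6132 = 1.2568%.

1.257%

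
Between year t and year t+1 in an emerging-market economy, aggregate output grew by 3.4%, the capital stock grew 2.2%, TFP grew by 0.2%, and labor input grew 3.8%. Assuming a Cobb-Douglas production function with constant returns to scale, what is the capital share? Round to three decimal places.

α = 0.375

gY = gA + α·gK + (1−α)·gL, so gY − gA − gL = α(gK − gL).
3.4 − 0.2 − 3.8 = α × (2.2 − 3.8).
-0.6 = -1.6 α, so α = 0.375.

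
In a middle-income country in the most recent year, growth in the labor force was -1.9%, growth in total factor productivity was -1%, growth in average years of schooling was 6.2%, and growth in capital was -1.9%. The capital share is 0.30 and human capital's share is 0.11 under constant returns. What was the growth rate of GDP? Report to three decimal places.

Labor's share = 1 − 0.3 − 0.11 = 0.59.
Capital: 0.3 × (-1.9) = -0.57 pp.
Average years of schooling: 0.11 × 6.2 = 0.682 pp.
The labor force: 0.59 × (-1.9) = -1.121 pp.
Output growth = -1 + (-1.009) = -2.009%.

-2.009%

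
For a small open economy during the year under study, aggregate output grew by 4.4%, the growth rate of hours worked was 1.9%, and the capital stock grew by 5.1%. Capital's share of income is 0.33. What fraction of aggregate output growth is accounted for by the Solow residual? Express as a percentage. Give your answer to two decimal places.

32.82%

Labor's share = 1 − 0.33 = 0.67.
The capital stock: 0.33 × 5.1 = 1.683 pp.
Hours worked: 0.67 × 1.9 = 1.273 pp.
TFP growth = 4.4 − 2.956 = 1.444%.
TFP share of growth = 1.444 / 4.4 × 100 = 32.8182%.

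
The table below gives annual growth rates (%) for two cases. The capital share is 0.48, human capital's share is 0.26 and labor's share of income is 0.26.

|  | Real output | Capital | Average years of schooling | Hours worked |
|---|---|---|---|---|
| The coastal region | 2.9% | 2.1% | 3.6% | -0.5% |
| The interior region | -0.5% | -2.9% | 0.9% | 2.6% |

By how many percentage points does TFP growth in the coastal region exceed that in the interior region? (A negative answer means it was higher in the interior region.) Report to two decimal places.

1.10 percentage points

Labor's share = 1 − 0.48 − 0.26 = 0.26.
The coastal region: TFP = 2.9 − 1.008 − 0.936 + 0.13 = 1.086%.
The interior region: TFP = -0.5 + 1.392 − 0.234 − 0.676 = -0.018%.
Difference = 1.086 − (-0.018) = 1.104 pp.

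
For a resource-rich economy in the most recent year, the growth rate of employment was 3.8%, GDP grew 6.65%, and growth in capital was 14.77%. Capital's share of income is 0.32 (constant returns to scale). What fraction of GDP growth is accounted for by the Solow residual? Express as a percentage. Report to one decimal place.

The Solow residual accounted for -9.9% of growth.

Labor's share = 1 − 0.32 = 0.68.
Capital: 0.32 × 14.77 = 4.7264 pp.
Employment: 0.68 × 3.8 = 2.584 pp.
TFP growth = 6.65 − 7.3104 = -0.6604%.
TFP share of growth = -0.6604 / 6.65 × 100 = -9.931%.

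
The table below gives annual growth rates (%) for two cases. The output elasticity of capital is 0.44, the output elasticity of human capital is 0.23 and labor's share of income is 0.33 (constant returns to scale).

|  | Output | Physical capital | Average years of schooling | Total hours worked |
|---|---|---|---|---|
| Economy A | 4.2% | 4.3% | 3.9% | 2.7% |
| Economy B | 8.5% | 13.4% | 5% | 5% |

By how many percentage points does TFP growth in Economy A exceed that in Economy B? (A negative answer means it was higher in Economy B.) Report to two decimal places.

Labor's share = 1 − 0.44 − 0.23 = 0.33.
Economy A: TFP = 4.2 − 1.892 − 0.897 − 0.891 = 0.52%.
Economy B: TFP = 8.5 − 5.896 − 1.15 − 1.65 = -0.196%.
Difference = 0.52 − (-0.196) = 0.716 pp.

0.72 percentage points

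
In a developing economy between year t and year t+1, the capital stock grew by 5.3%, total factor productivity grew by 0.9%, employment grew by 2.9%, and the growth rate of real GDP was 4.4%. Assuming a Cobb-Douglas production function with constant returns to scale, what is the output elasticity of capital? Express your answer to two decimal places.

α = 0.25

gY = gA + α·gK + (1−α)·gL, so gY − gA − gL = α(gK − gL).
4.4 − 0.9 − 2.9 = α × (5.3 − 2.9).
0.6 = 2.4 α, so α = 0.25.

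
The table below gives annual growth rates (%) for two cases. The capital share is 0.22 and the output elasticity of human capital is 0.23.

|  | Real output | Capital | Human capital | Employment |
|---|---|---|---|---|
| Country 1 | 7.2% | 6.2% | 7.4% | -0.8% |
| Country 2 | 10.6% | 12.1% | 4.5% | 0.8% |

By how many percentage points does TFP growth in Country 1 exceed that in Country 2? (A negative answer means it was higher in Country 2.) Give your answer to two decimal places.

Labor's share = 1 − 0.22 − 0.23 = 0.55.
Country 1: TFP = 7.2 − 1.364 − 1.702 + 0.44 = 4.574%.
Country 2: TFP = 10.6 − 2.662 − 1.035 − 0.44 = 6.463%.
Difference = 4.574 − (6.463) = -1.889 pp.

-1.89 percentage points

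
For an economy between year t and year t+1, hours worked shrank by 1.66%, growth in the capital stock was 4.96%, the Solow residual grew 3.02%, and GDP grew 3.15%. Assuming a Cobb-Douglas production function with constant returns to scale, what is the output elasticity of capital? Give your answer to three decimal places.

gY = gA + α·gK + (1−α)·gL, so gY − gA − gL = α(gK − gL).
3.15 − 3.02 + 1.66 = α × (4.96 − (-1.66)).
1.79 = 6.62 α, so α = 0.27039.

α = 0.270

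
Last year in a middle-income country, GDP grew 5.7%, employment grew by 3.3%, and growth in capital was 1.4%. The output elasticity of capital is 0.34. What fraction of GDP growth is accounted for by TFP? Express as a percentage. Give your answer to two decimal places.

Labor's share = 1 − 0.34 = 0.66.
Capital: 0.34 × 1.4 = 0.476 pp.
Employment: 0.66 × 3.3 = 2.178 pp.
TFP growth = 5.7 − 2.654 = 3.046%.
TFP share of growth = 3.046 / 5.7 × 100 = 53.4386%.

TFP accounted for 53.44% of growth.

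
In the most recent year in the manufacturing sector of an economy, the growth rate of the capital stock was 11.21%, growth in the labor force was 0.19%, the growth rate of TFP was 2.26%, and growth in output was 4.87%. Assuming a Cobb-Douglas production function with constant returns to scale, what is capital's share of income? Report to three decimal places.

0.220

gY = gA + α·gK + (1−α)·gL, so gY − gA − gL = α(gK − gL).
4.87 − 2.26 − 0.19 = α × (11.21 − 0.19).
2.42 = 11.02 α, so α = 0.2196.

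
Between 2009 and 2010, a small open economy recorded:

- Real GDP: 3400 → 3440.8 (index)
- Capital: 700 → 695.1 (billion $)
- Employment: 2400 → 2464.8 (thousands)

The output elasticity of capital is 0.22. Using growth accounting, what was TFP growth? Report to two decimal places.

Real GDP growth = (3440.8 − 3400) / 3400 = 1.2%.
Capital growth = (695.1 − 700) / 700 = -0.7%.
Employment growth = (2464.8 − 2400) / 2400 = 2.7%.
Labor's share = 1 − 0.22 = 0.78.
Capital: 0.22 × (-0.7) = -0.154 pp.
Employment: 0.78 × 2.7 = 2.106 pp.
TFP growth = 1.2 − 1.952 = -0.752%.

-0.75%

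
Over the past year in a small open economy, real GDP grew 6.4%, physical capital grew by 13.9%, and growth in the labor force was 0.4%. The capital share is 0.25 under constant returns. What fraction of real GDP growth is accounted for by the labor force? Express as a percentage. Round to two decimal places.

The labor force accounted for 4.69% of growth.

Labor's share = 1 − 0.25 = 0.75.
The labor force contributed 0.75 × 0.4 = 0.3 pp.
Share of growth = 0.3 / 6.4 × 100 = 4.6875%.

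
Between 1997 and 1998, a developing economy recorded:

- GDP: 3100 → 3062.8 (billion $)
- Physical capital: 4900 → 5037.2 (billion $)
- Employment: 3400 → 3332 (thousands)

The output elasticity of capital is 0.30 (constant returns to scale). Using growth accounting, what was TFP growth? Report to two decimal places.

GDP growth = (3062.8 − 3100) / 3100 = -1.2%.
Physical capital growth = (5037.2 − 4900) / 4900 = 2.8%.
Employment growth = (3332 − 3400) / 3400 = -2%.
Labor's share = 1 − 0.3 = 0.7.
Physical capital: 0.3 × 2.8 = 0.84 pp.
Employment: 0.7 × (-2) = -1.4 pp.
TFP growth = -1.2 + 0.56 = -0.64%.

-0.64%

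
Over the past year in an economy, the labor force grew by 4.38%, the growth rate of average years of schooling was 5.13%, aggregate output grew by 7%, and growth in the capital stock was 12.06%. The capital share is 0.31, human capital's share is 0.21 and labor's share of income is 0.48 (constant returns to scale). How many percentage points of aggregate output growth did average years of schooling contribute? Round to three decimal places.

Contribution = share × growth = 0.21 × 5.13 = 1.0773 pp.

1.077 pp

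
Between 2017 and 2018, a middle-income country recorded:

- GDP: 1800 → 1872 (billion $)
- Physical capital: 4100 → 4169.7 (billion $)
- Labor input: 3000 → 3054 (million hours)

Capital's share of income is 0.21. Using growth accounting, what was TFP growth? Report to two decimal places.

TFP growth was 2.22%.

GDP growth = (1872 − 1800) / 1800 = 4%.
Physical capital growth = (4169.7 − 4100) / 4100 = 1.7%.
Labor input growth = (3054 − 3000) / 3000 = 1.8%.
Labor's share = 1 − 0.21 = 0.79.
Physical capital: 0.21 × 1.7 = 0.357 pp.
Labor input: 0.79 × 1.8 = 1.422 pp.
TFP growth = 4 − 1.779 = 2.221%.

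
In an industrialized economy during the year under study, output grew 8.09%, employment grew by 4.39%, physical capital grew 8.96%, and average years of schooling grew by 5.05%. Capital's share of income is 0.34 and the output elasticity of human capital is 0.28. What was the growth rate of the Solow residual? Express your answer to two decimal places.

The Solow residual grew 1.96%.

Labor's share = 1 − 0.34 − 0.28 = 0.38.
Physical capital: 0.34 × 8.96 = 3.0464 pp.
Average years of schooling: 0.28 × 5.05 = 1.414 pp.
Employment: 0.38 × 4.39 = 1.6682 pp.
TFP growth = 8.09 − 6.1286 = 1.9614%.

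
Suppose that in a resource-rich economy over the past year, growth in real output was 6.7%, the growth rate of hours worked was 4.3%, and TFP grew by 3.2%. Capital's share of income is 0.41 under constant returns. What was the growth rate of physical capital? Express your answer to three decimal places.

Labor's share = 1 − 0.41 = 0.59.
gY = gA + 0.59×4.3 + 0.41×g.
0.41×g = 6.7 − 3.2 − 2.537 = 0.963.
g = 0.963 / 0.41 = 2.34878%.

Physical capital grew 2.349%.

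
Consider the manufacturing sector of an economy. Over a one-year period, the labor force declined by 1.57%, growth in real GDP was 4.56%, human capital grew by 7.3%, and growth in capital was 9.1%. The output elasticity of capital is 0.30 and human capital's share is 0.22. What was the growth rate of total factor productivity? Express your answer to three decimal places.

Labor's share = 1 − 0.3 − 0.22 = 0.48.
Capital: 0.3 × 9.1 = 2.73 pp.
Human capital: 0.22 × 7.3 = 1.606 pp.
The labor force: 0.48 × (-1.57) = -0.7536 pp.
TFP growth = 4.56 − 3.5824 = 0.9776%.

Total factor productivity grew 0.978%.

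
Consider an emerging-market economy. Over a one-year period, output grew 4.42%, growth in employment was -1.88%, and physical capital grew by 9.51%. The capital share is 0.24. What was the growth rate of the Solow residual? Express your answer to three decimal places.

Labor's share = 1 − 0.24 = 0.76.
Physical capital: 0.24 × 9.51 = 2.2824 pp.
Employment: 0.76 × (-1.88) = -1.4288 pp.
TFP growth = 4.42 − 0.8536 = 3.5664%.

The Solow residual growth was 3.566%.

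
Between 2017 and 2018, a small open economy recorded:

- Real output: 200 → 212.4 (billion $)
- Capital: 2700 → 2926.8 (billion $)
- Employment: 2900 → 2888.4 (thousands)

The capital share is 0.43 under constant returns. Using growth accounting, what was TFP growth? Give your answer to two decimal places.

2.82%

Real output growth = (212.4 − 200) / 200 = 6.2%.
Capital growth = (2926.8 − 2700) / 2700 = 8.4%.
Employment growth = (2888.4 − 2900) / 2900 = -0.4%.
Labor's share = 1 − 0.43 = 0.57.
Capital: 0.43 × 8.4 = 3.612 pp.
Employment: 0.57 × (-0.4) = -0.228 pp.
TFP growth = 6.2 − 3.384 = 2.816%.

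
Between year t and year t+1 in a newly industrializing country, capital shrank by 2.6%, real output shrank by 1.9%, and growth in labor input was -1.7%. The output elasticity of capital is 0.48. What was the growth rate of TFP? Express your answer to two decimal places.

Labor's share = 1 − 0.48 = 0.52.
Capital: 0.48 × (-2.6) = -1.248 pp.
Labor input: 0.52 × (-1.7) = -0.884 pp.
TFP growth = -1.9 + 2.132 = 0.232%.

0.23%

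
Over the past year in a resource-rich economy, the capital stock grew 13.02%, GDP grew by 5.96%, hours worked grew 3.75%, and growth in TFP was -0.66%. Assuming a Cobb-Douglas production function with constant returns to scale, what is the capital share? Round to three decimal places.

α = 0.310

gY = gA + α·gK + (1−α)·gL, so gY − gA − gL = α(gK − gL).
5.96 + 0.66 − 3.75 = α × (13.02 − 3.75).
2.87 = 9.27 α, so α = 0.3096.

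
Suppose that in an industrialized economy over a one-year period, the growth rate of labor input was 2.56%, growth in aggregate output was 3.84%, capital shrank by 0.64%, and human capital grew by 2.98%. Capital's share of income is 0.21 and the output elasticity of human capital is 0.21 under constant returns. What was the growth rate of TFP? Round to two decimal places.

TFP growth was 1.86%.

Labor's share = 1 − 0.21 − 0.21 = 0.58.
Capital: 0.21 × (-0.64) = -0.1344 pp.
Human capital: 0.21 × 2.98 = 0.6258 pp.
Labor input: 0.58 × 2.56 = 1.4848 pp.
TFP growth = 3.84 − 1.9762 = 1.8638%.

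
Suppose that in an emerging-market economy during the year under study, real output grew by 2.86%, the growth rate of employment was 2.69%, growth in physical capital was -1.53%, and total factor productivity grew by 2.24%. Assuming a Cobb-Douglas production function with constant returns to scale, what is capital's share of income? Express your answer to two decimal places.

0.49

gY = gA + α·gK + (1−α)·gL, so gY − gA − gL = α(gK − gL).
2.86 − 2.24 − 2.69 = α × (-1.53 − 2.69).
-2.07 = -4.22 α, so α = 0.4905.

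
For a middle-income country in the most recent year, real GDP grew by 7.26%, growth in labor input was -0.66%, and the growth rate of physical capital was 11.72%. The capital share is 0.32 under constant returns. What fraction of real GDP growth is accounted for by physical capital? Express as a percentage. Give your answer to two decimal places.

Physical capital contributed 0.32 × 11.72 = 3.7504 pp.
Share of growth = 3.7504 / 7.26 × 100 = 51.6584%.

Physical capital accounted for 51.66% of growth.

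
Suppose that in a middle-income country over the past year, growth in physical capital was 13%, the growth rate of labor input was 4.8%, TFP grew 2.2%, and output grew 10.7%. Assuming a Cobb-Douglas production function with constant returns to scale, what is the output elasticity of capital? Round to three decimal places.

0.451

gY = gA + α·gK + (1−α)·gL, so gY − gA − gL = α(gK − gL).
10.7 − 2.2 − 4.8 = α × (13 − 4.8).
3.7 = 8.2 α, so α = 0.45122.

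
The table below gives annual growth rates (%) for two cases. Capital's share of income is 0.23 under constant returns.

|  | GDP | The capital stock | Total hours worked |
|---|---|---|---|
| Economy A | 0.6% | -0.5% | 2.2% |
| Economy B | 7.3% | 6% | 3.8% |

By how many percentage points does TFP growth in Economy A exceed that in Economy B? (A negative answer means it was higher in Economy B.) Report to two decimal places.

Labor's share = 1 − 0.23 = 0.77.
Economy A: TFP = 0.6 + 0.115 − 1.694 = -0.979%.
Economy B: TFP = 7.3 − 1.38 − 2.926 = 2.994%.
Difference = -0.979 − (2.994) = -3.973 pp.

-3.97 percentage points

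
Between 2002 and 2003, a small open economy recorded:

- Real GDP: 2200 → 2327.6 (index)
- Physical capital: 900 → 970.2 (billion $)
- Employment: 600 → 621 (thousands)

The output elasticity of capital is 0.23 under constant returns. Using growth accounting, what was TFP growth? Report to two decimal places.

Real GDP growth = (2327.6 − 2200) / 2200 = 5.8%.
Physical capital growth = (970.2 − 900) / 900 = 7.8%.
Employment growth = (621 − 600) / 600 = 3.5%.
Labor's share = 1 − 0.23 = 0.77.
Physical capital: 0.23 × 7.8 = 1.794 pp.
Employment: 0.77 × 3.5 = 2.695 pp.
TFP growth = 5.8 − 4.489 = 1.311%.

TFP growth was 1.31%.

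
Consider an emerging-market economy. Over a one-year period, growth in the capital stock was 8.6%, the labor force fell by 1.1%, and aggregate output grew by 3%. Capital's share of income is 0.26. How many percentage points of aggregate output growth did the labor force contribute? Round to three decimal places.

-0.814 pp

Labor's share = 1 − 0.26 = 0.74.
Contribution = share × growth = 0.74 × (-1.1) = -0.814 pp.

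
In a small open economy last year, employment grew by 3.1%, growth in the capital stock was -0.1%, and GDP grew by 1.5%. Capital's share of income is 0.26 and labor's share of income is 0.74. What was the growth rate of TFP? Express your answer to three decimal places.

-0.768%

Labor's share = 1 − 0.26 = 0.74.
The capital stock: 0.26 × (-0.1) = -0.026 pp.
Employment: 0.74 × 3.1 = 2.294 pp.
TFP growth = 1.5 − 2.268 = -0.768%.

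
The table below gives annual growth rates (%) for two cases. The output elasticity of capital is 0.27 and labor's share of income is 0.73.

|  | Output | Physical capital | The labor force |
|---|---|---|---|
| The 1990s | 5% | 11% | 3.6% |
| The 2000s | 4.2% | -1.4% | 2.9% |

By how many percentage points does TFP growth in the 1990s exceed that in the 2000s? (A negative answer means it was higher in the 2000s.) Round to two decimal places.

Labor's share = 1 − 0.27 = 0.73.
The 1990s: TFP = 5 − 2.97 − 2.628 = -0.598%.
The 2000s: TFP = 4.2 + 0.378 − 2.117 = 2.461%.
Difference = -0.598 − (2.461) = -3.059 pp.

-3.06 percentage points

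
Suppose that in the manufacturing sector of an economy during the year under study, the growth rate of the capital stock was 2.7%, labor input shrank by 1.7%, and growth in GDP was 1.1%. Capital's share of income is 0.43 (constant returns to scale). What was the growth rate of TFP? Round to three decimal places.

0.908%

Labor's share = 1 − 0.43 = 0.57.
The capital stock: 0.43 × 2.7 = 1.161 pp.
Labor input: 0.57 × (-1.7) = -0.969 pp.
TFP growth = 1.1 − 0.192 = 0.908%.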